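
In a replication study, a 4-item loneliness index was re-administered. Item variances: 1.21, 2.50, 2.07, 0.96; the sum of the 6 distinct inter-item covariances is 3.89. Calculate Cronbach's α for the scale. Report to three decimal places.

sum of item variances = 1.21 + 2.50 + 2.07 + 0.96 = 6.74
Sum of distinct covariances = 3.89
σ²_total = sum of item variances + 2·Σcov = 6.74 + 2 × 3.89 = 14.52
α = (4/3)·(1 − 6.74/14.52) = 0.714

α = 0.714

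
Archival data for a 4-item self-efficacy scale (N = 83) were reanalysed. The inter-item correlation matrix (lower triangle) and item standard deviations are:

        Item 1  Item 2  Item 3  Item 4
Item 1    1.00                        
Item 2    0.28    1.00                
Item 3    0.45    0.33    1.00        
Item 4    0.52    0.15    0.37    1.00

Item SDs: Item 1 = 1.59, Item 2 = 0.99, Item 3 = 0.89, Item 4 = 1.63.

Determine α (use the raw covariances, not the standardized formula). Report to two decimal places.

Σσ²ᵢ = 1.59² + 0.99² + 0.89² + 1.63² = 6.9572
Covariances σ_ij = r_ij · s_i · s_j:
  σ(Item 1,Item 2) = 0.28 × 1.59 × 0.99 = 0.4407
  σ(Item 1,Item 3) = 0.45 × 1.59 × 0.89 = 0.6368
  σ(Item 1,Item 4) = 0.52 × 1.59 × 1.63 = 1.3477
  σ(Item 2,Item 3) = 0.33 × 0.99 × 0.89 = 0.2908
  σ(Item 2,Item 4) = 0.15 × 0.99 × 1.63 = 0.2421
  σ(Item 3,Item 4) = 0.37 × 0.89 × 1.63 = 0.5368
σ²_T = Σσ²ᵢ + 2·Σσ_ij = 6.9572 + 2 × 3.4949 = 13.9470
α = (4/3)·(1 − 6.9572/13.9470) = 0.67

α = 0.67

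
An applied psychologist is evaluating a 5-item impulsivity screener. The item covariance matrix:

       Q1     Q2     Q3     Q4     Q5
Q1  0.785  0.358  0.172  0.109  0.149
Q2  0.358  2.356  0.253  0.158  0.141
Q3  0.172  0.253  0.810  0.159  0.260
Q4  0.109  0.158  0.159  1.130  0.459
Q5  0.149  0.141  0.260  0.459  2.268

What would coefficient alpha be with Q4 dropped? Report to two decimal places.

Remaining items: Q1, Q2, Q3, Q5 (k = 4).
Σσ²ᵢ = 0.785 + 2.356 + 0.810 + 2.268 = 6.219
total variance = 6.219 + 2 × 1.333 = 8.885
α (item deleted) = (4/3)·(1 − 6.219/8.885) = 0.40

coefficient alpha = 0.40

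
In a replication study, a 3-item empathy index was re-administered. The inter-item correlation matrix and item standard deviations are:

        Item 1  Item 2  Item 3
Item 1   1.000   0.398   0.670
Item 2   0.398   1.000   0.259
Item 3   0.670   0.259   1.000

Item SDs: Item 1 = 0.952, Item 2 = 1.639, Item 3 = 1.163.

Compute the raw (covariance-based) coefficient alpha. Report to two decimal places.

Σσ²ᵢ = 0.952² + 1.639² + 1.163² = 4.9452
Covariances σ_ij = r_ij · s_i · s_j:
  σ(Item 1,Item 2) = 0.398 × 0.952 × 1.639 = 0.6210
  σ(Item 1,Item 3) = 0.670 × 0.952 × 1.163 = 0.7418
  σ(Item 2,Item 3) = 0.259 × 1.639 × 1.163 = 0.4937
σ²_T = Σσ²ᵢ + 2·Σσ_ij = 4.9452 + 2 × 1.8565 = 8.6582
α = (3/2)·(1 − 4.9452/8.6582) = 0.64

coefficient alpha = 0.64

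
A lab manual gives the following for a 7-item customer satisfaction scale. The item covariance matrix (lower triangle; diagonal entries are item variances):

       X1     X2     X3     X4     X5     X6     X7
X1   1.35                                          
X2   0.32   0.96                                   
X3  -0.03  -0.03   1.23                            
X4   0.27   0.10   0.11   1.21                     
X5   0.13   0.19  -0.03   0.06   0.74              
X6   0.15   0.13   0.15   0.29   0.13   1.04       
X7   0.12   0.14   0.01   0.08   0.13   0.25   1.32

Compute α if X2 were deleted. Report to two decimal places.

α = 0.41

Remaining items: X1, X3, X4, X5, X6, X7 (k = 6).
Σσᵢ² = 1.35 + 1.23 + 1.21 + 0.74 + 1.04 + 1.32 = 6.89
σ²_total = 6.89 + 2 × 1.82 = 10.53
α (item deleted) = (6/5)·(1 − 6.89/10.53) = 0.41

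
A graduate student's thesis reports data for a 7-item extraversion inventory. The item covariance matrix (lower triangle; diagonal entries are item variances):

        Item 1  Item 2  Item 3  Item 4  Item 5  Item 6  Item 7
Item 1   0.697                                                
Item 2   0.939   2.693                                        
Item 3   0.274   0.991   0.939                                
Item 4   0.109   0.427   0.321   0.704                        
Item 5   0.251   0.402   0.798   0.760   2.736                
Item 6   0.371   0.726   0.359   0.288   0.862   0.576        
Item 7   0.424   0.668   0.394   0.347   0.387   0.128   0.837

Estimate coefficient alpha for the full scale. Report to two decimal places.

coefficient alpha = 0.81

Σσᵢ² = 0.697 + 2.693 + 0.939 + 0.704 + 2.736 + 0.576 + 0.837 = 9.182
Σ_{i<j} σ_ij = 10.226
σ²_total = 9.182 + 2 × 10.226 = 29.634
α = (k/(k−1))·(1 − Σσᵢ²/σ²_total) = (7/6)·(1 − 9.182/29.634) = 0.81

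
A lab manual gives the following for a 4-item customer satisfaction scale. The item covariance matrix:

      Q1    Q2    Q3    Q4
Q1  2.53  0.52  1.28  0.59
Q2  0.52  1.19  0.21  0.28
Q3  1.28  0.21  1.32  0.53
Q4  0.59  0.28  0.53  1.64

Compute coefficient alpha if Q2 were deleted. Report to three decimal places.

Remaining items: Q1, Q3, Q4 (k = 3).
sum of item variances = 2.53 + 1.32 + 1.64 = 5.49
σ²_total = 5.49 + 2 × 2.40 = 10.29
α (item deleted) = (3/2)·(1 − 5.49/10.29) = 0.700

coefficient alpha = 0.700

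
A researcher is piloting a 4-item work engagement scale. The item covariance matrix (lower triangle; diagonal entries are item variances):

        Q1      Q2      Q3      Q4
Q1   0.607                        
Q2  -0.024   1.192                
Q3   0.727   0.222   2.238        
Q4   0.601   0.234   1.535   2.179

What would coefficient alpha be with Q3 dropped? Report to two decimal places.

coefficient alpha = 0.43

Remaining items: Q1, Q2, Q4 (k = 3).
Σσ²ᵢ = 0.607 + 1.192 + 2.179 = 3.978
σ²_total = 3.978 + 2 × 0.811 = 5.600
α (item deleted) = (3/2)·(1 − 3.978/5.600) = 0.43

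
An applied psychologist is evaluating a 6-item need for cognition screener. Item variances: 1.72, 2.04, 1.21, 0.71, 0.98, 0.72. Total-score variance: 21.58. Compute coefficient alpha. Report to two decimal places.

α = 0.79

Σσ²ᵢ = 1.72 + 2.04 + 1.21 + 0.71 + 0.98 + 0.72 = 7.38
α = (k/(k−1))·(1 − Σσ²ᵢ/σ²_T) = (6/5)·(1 − 7.38/21.58) = 0.79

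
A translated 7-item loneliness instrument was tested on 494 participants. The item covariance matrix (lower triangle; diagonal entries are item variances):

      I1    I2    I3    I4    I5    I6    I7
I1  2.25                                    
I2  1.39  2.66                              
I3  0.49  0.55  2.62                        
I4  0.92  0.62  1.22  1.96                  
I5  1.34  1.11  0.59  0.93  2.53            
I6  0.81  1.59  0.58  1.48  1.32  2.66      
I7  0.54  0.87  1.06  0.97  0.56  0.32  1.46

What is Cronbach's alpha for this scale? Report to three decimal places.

ΣVar(i) = 2.25 + 2.66 + 2.62 + 1.96 + 2.53 + 2.66 + 1.46 = 16.14
Σ_{i<j} σ_ij = 19.26
σ²_T = 16.14 + 2 × 19.26 = 54.66
α = (k/(k−1))·(1 − ΣVar(i)/σ²_T) = (7/6)·(1 − 16.14/54.66) = 0.822

α = 0.822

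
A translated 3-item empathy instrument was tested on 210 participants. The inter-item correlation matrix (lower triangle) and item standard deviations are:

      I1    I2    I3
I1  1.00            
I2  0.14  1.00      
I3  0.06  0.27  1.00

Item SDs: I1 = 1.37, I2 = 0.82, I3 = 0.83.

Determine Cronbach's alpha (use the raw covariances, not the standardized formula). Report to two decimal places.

Σσ²ᵢ = 1.37² + 0.82² + 0.83² = 3.2382
Covariances σ_ij = r_ij · s_i · s_j:
  σ(I1,I2) = 0.14 × 1.37 × 0.82 = 0.1573
  σ(I1,I3) = 0.06 × 1.37 × 0.83 = 0.0682
  σ(I2,I3) = 0.27 × 0.82 × 0.83 = 0.1838
σ²_T = Σσ²ᵢ + 2·Σσ_ij = 3.2382 + 2 × 0.4093 = 4.0568
α = (3/2)·(1 − 3.2382/4.0568) = 0.30

Cronbach's alpha = 0.30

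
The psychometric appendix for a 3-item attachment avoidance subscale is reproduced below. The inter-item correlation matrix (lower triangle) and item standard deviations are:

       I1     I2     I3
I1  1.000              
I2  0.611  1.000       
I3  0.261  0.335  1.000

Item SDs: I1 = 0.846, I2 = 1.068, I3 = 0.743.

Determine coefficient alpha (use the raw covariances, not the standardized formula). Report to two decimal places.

Σσ²ᵢ = 0.846² + 1.068² + 0.743² = 2.4084
Covariances σ_ij = r_ij · s_i · s_j:
  σ(I1,I2) = 0.611 × 0.846 × 1.068 = 0.5521
  σ(I1,I3) = 0.261 × 0.846 × 0.743 = 0.1641
  σ(I2,I3) = 0.335 × 1.068 × 0.743 = 0.2658
σ²_T = Σσ²ᵢ + 2·Σσ_ij = 2.4084 + 2 × 0.9820 = 4.3724
α = (3/2)·(1 − 2.4084/4.3724) = 0.67

coefficient alpha = 0.67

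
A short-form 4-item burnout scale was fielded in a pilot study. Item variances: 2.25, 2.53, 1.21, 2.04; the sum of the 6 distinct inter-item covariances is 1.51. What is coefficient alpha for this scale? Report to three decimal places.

α = 0.364

sum of item variances = 2.25 + 2.53 + 1.21 + 2.04 = 8.03
Sum of distinct covariances = 1.51
σ²_total = sum of item variances + 2·Σcov = 8.03 + 2 × 1.51 = 11.05
α = (4/3)·(1 − 8.03/11.05) = 0.364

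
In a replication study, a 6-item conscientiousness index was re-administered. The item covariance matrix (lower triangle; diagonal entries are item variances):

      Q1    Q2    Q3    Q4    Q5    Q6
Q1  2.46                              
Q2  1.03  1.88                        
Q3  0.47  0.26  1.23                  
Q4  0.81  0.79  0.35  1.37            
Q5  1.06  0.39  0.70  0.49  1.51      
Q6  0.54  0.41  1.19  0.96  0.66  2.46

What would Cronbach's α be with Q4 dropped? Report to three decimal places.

Cronbach's α = 0.731

Remaining items: Q1, Q2, Q3, Q5, Q6 (k = 5).
ΣVar(i) = 2.46 + 1.88 + 1.23 + 1.51 + 2.46 = 9.54
Var(T) = 9.54 + 2 × 6.71 = 22.96
α (item deleted) = (5/4)·(1 − 9.54/22.96) = 0.731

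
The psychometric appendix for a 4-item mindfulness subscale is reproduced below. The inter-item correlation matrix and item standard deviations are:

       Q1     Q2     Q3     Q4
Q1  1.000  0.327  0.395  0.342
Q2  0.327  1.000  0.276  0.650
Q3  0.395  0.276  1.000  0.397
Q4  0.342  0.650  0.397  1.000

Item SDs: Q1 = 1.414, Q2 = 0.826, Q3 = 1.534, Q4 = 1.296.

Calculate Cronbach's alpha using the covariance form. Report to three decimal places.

Σσ²ᵢ = 1.414² + 0.826² + 1.534² + 1.296² = 6.7144
Covariances σ_ij = r_ij · s_i · s_j:
  σ(Q1,Q2) = 0.327 × 1.414 × 0.826 = 0.3819
  σ(Q1,Q3) = 0.395 × 1.414 × 1.534 = 0.8568
  σ(Q1,Q4) = 0.342 × 1.414 × 1.296 = 0.6267
  σ(Q2,Q3) = 0.276 × 0.826 × 1.534 = 0.3497
  σ(Q2,Q4) = 0.650 × 0.826 × 1.296 = 0.6958
  σ(Q3,Q4) = 0.397 × 1.534 × 1.296 = 0.7893
σ²_T = Σσ²ᵢ + 2·Σσ_ij = 6.7144 + 2 × 3.7002 = 14.1148
α = (4/3)·(1 − 6.7144/14.1148) = 0.699

Cronbach's alpha = 0.699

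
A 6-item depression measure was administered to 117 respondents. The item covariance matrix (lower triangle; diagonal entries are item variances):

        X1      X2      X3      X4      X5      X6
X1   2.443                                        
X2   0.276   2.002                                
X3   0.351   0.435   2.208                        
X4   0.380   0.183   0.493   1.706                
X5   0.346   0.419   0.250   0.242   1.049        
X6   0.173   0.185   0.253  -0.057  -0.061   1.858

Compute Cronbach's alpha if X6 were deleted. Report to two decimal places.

α = 0.52

Remaining items: X1, X2, X3, X4, X5 (k = 5).
ΣVar(i) = 2.443 + 2.002 + 2.208 + 1.706 + 1.049 = 9.408
total variance = 9.408 + 2 × 3.375 = 16.158
α (item deleted) = (5/4)·(1 − 9.408/16.158) = 0.52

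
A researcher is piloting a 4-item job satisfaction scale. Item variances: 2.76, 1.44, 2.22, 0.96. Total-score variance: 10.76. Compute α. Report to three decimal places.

sum of item variances = 2.76 + 1.44 + 2.22 + 0.96 = 7.38
α = (k/(k−1))·(1 − sum of item variances/σ²_total) = (4/3)·(1 − 7.38/10.76) = 0.419

α = 0.419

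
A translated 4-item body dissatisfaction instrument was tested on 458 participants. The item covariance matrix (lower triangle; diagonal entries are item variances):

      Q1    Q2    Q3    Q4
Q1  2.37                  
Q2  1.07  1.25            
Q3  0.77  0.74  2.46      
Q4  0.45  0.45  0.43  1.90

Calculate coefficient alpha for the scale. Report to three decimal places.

sum of item variances = 2.37 + 1.25 + 2.46 + 1.90 = 7.98
Σ_{i<j} σ_ij = 3.91
σ²_total = 7.98 + 2 × 3.91 = 15.80
α = (k/(k−1))·(1 − sum of item variances/σ²_total) = (4/3)·(1 − 7.98/15.80) = 0.660

α = 0.660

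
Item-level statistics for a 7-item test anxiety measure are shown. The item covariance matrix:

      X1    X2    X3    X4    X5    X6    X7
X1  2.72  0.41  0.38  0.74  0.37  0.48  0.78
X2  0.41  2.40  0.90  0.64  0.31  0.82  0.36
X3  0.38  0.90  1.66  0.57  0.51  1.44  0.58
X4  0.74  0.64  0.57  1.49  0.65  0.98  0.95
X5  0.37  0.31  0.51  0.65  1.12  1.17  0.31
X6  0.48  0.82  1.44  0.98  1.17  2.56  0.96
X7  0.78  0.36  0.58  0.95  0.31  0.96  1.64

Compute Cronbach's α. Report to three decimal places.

sum of item variances = 2.72 + 2.40 + 1.66 + 1.49 + 1.12 + 2.56 + 1.64 = 13.59
Sum of the distinct covariances = 14.31
σ²_T = 13.59 + 2 × 14.31 = 42.21
α = (k/(k−1))·(1 − sum of item variances/σ²_T) = (7/6)·(1 − 13.59/42.21) = 0.791

Cronbach's α = 0.791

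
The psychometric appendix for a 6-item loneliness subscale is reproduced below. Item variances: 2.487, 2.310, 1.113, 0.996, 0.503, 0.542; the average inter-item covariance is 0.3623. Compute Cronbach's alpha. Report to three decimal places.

α = 0.693

ΣVar(i) = 2.487 + 2.310 + 1.113 + 0.996 + 0.503 + 0.542 = 7.951
Sum of the 15 distinct covariances = 15 × 0.3623 = 5.4345
Var(T) = ΣVar(i) + 2·Σcov = 7.951 + 2 × 5.4345 = 18.8200
α = (6/5)·(1 − 7.951/18.8200) = 0.693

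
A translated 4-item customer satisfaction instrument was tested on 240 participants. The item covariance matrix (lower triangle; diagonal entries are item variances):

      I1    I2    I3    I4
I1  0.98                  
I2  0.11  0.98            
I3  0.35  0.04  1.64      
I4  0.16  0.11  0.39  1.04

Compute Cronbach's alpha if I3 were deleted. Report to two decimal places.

Cronbach's alpha = 0.30

Remaining items: I1, I2, I4 (k = 3).
Σσ²ᵢ = 0.98 + 0.98 + 1.04 = 3.00
σ²_T = 3.00 + 2 × 0.38 = 3.76
α (item deleted) = (3/2)·(1 − 3.00/3.76) = 0.30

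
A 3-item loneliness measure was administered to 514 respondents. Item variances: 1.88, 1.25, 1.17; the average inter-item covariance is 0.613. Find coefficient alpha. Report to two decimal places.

coefficient alpha = 0.69

ΣVar(i) = 1.88 + 1.25 + 1.17 = 4.30
Sum of the 3 distinct covariances = 3 × 0.613 = 1.839
σ²_T = ΣVar(i) + 2·Σcov = 4.30 + 2 × 1.839 = 7.978
α = (3/2)·(1 − 4.30/7.978) = 0.69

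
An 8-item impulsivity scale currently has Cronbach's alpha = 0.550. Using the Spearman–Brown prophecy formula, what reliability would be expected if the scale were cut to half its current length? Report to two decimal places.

predicted reliability = 0.38

Length factor m = 1/2
α' = m·α / (1 − (1−m)·α)
   = 1/2 × 0.550 / (1 − (1 − 1/2) × 0.550)
   = 0.2750 / 0.7250 = 0.38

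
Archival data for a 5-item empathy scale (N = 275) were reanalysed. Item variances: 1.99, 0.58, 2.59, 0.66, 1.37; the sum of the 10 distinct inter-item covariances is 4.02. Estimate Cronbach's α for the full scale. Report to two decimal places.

Σσᵢ² = 1.99 + 0.58 + 2.59 + 0.66 + 1.37 = 7.19
Sum of distinct covariances = 4.02
Var(T) = Σσᵢ² + 2·Σcov = 7.19 + 2 × 4.02 = 15.23
α = (5/4)·(1 − 7.19/15.23) = 0.66

Cronbach's α = 0.66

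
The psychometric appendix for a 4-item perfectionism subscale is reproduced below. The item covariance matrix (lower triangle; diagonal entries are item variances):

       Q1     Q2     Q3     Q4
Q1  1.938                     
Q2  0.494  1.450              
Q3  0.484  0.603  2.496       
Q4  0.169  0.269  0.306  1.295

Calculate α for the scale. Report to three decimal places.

Σσᵢ² = 1.938 + 1.450 + 2.496 + 1.295 = 7.179
Sum of off-diagonal covariances = 2.325
σ²_total = 7.179 + 2 × 2.325 = 11.829
α = (k/(k−1))·(1 − Σσᵢ²/σ²_total) = (4/3)·(1 − 7.179/11.829) = 0.524

α = 0.524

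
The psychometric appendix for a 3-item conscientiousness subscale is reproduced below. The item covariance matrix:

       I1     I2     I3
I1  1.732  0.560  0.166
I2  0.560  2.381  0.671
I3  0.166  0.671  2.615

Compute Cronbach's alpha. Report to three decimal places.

Cronbach's alpha = 0.440

ΣVar(i) = 1.732 + 2.381 + 2.615 = 6.728
Sum of the distinct covariances = 1.397
total variance = 6.728 + 2 × 1.397 = 9.522
α = (k/(k−1))·(1 − ΣVar(i)/total variance) = (3/2)·(1 − 6.728/9.522) = 0.440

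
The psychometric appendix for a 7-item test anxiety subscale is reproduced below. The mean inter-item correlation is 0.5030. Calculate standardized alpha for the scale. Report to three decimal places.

standardized alpha = 0.876

Standardized α = k·r̄ / (1 + (k−1)·r̄) = 7 × 0.5030 / (1 + 6 × 0.5030)
  = 3.5210 / 4.0180 = 0.876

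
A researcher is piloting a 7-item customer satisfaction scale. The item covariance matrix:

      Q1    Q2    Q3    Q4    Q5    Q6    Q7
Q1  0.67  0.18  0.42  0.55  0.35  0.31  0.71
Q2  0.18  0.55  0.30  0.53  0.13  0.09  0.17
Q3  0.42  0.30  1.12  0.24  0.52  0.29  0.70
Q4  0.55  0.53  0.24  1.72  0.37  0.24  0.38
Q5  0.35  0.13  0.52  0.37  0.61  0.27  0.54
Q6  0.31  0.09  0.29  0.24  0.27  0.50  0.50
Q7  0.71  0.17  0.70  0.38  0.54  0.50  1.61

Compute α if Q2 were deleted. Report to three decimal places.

α = 0.807

Remaining items: Q1, Q3, Q4, Q5, Q6, Q7 (k = 6).
sum of item variances = 0.67 + 1.12 + 1.72 + 0.61 + 0.50 + 1.61 = 6.23
total variance = 6.23 + 2 × 6.39 = 19.01
α (item deleted) = (6/5)·(1 − 6.23/19.01) = 0.807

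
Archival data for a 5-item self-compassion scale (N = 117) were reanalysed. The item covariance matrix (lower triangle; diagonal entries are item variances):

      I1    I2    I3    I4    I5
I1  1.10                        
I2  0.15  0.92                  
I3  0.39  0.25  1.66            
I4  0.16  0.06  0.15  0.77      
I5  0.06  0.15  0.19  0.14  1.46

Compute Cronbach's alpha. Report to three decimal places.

Σσᵢ² = 1.10 + 0.92 + 1.66 + 0.77 + 1.46 = 5.91
Σ_{i<j} σ_ij = 1.70
Var(T) = 5.91 + 2 × 1.70 = 9.31
α = (k/(k−1))·(1 − Σσᵢ²/Var(T)) = (5/4)·(1 − 5.91/9.31) = 0.456

Cronbach's alpha = 0.456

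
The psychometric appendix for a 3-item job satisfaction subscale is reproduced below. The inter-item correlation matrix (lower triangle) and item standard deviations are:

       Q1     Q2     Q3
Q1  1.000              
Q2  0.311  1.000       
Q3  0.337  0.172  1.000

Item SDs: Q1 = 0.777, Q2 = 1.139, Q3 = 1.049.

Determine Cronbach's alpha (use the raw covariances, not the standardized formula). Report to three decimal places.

Σσ²ᵢ = 0.777² + 1.139² + 1.049² = 3.0015
Covariances σ_ij = r_ij · s_i · s_j:
  σ(Q1,Q2) = 0.311 × 0.777 × 1.139 = 0.2752
  σ(Q1,Q3) = 0.337 × 0.777 × 1.049 = 0.2747
  σ(Q2,Q3) = 0.172 × 1.139 × 1.049 = 0.2055
σ²_T = Σσ²ᵢ + 2·Σσ_ij = 3.0015 + 2 × 0.7554 = 4.5123
α = (3/2)·(1 − 3.0015/4.5123) = 0.502

α = 0.502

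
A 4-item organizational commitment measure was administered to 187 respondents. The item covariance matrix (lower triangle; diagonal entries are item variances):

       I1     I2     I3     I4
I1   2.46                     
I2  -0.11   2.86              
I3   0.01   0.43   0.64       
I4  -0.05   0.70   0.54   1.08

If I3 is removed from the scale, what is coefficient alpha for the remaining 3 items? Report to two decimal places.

coefficient alpha = 0.22

Remaining items: I1, I2, I4 (k = 3).
sum of item variances = 2.46 + 2.86 + 1.08 = 6.40
total variance = 6.40 + 2 × 0.54 = 7.48
α (item deleted) = (3/2)·(1 − 6.40/7.48) = 0.22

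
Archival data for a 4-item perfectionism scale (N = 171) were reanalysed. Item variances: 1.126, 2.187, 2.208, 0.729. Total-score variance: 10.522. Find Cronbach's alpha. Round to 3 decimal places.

Cronbach's alpha = 0.541

sum of item variances = 1.126 + 2.187 + 2.208 + 0.729 = 6.250
α = (k/(k−1))·(1 − sum of item variances/total variance) = (4/3)·(1 − 6.250/10.522) = 0.541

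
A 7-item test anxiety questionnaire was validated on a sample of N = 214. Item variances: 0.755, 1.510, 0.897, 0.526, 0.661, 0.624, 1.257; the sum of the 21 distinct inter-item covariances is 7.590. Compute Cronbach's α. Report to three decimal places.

α = 0.827

sum of item variances = 0.755 + 1.510 + 0.897 + 0.526 + 0.661 + 0.624 + 1.257 = 6.230
Sum of distinct covariances = 7.590
total variance = sum of item variances + 2·Σcov = 6.230 + 2 × 7.590 = 21.410
α = (7/6)·(1 − 6.230/21.410) = 0.827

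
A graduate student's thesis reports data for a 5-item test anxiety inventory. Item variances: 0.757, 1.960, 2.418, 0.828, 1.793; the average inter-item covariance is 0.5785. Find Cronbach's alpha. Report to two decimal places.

α = 0.75

Σσ²ᵢ = 0.757 + 1.960 + 2.418 + 0.828 + 1.793 = 7.756
Sum of the 10 distinct covariances = 10 × 0.5785 = 5.7850
σ²_T = Σσ²ᵢ + 2·Σcov = 7.756 + 2 × 5.7850 = 19.3260
α = (5/4)·(1 − 7.756/19.3260) = 0.75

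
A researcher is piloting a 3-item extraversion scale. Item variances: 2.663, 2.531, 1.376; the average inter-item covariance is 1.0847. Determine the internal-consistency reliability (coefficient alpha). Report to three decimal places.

coefficient alpha = 0.746

ΣVar(i) = 2.663 + 2.531 + 1.376 = 6.570
Sum of the 3 distinct covariances = 3 × 1.0847 = 3.2541
Var(T) = ΣVar(i) + 2·Σcov = 6.570 + 2 × 3.2541 = 13.0782
α = (3/2)·(1 − 6.570/13.0782) = 0.746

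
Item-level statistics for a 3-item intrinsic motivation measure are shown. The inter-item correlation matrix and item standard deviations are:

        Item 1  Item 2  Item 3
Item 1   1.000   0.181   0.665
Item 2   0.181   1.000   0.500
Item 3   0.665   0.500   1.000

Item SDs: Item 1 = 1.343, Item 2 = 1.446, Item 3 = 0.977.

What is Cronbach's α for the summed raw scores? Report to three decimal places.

Σσ²ᵢ = 1.343² + 1.446² + 0.977² = 4.8491
Covariances σ_ij = r_ij · s_i · s_j:
  σ(Item 1,Item 2) = 0.181 × 1.343 × 1.446 = 0.3515
  σ(Item 1,Item 3) = 0.665 × 1.343 × 0.977 = 0.8726
  σ(Item 2,Item 3) = 0.500 × 1.446 × 0.977 = 0.7064
σ²_T = Σσ²ᵢ + 2·Σσ_ij = 4.8491 + 2 × 1.9305 = 8.7101
α = (3/2)·(1 − 4.8491/8.7101) = 0.665

α = 0.665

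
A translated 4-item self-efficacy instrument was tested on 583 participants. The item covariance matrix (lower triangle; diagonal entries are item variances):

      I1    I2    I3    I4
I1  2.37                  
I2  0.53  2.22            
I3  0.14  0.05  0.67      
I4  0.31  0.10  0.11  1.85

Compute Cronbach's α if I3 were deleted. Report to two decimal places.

Remaining items: I1, I2, I4 (k = 3).
Σσ²ᵢ = 2.37 + 2.22 + 1.85 = 6.44
total variance = 6.44 + 2 × 0.94 = 8.32
α (item deleted) = (3/2)·(1 − 6.44/8.32) = 0.34

α = 0.34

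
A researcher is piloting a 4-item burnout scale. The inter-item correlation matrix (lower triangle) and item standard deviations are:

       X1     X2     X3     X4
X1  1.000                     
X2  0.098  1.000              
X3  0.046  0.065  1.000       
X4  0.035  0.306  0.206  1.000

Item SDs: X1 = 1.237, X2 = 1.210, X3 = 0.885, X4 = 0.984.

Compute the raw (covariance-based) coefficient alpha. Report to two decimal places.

Σσ²ᵢ = 1.237² + 1.210² + 0.885² + 0.984² = 4.7458
Covariances σ_ij = r_ij · s_i · s_j:
  σ(X1,X2) = 0.098 × 1.237 × 1.210 = 0.1467
  σ(X1,X3) = 0.046 × 1.237 × 0.885 = 0.0504
  σ(X1,X4) = 0.035 × 1.237 × 0.984 = 0.0426
  σ(X2,X3) = 0.065 × 1.210 × 0.885 = 0.0696
  σ(X2,X4) = 0.306 × 1.210 × 0.984 = 0.3643
  σ(X3,X4) = 0.206 × 0.885 × 0.984 = 0.1794
σ²_T = Σσ²ᵢ + 2·Σσ_ij = 4.7458 + 2 × 0.8530 = 6.4518
α = (4/3)·(1 − 4.7458/6.4518) = 0.35

coefficient alpha = 0.35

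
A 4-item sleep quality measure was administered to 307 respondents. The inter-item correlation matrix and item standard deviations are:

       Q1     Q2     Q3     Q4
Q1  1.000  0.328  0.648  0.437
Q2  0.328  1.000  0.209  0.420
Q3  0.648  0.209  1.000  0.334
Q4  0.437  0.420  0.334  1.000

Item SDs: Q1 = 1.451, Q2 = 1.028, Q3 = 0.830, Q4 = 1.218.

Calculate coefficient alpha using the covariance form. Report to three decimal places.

Σσ²ᵢ = 1.451² + 1.028² + 0.830² + 1.218² = 5.3346
Covariances σ_ij = r_ij · s_i · s_j:
  σ(Q1,Q2) = 0.328 × 1.451 × 1.028 = 0.4893
  σ(Q1,Q3) = 0.648 × 1.451 × 0.830 = 0.7804
  σ(Q1,Q4) = 0.437 × 1.451 × 1.218 = 0.7723
  σ(Q2,Q3) = 0.209 × 1.028 × 0.830 = 0.1783
  σ(Q2,Q4) = 0.420 × 1.028 × 1.218 = 0.5259
  σ(Q3,Q4) = 0.334 × 0.830 × 1.218 = 0.3377
σ²_T = Σσ²ᵢ + 2·Σσ_ij = 5.3346 + 2 × 3.0839 = 11.5024
α = (4/3)·(1 − 5.3346/11.5024) = 0.715

coefficient alpha = 0.715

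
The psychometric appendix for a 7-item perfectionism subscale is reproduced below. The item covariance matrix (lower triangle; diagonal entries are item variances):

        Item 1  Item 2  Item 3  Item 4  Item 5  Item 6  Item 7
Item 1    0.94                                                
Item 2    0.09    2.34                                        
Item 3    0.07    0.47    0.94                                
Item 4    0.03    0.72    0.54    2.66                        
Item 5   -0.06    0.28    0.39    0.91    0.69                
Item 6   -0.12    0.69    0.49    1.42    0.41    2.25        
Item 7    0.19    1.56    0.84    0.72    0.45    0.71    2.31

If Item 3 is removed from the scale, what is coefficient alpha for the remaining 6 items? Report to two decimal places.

α = 0.71

Remaining items: Item 1, Item 2, Item 4, Item 5, Item 6, Item 7 (k = 6).
Σσᵢ² = 0.94 + 2.34 + 2.66 + 0.69 + 2.25 + 2.31 = 11.19
σ²_T = 11.19 + 2 × 8.00 = 27.19
α (item deleted) = (6/5)·(1 − 11.19/27.19) = 0.71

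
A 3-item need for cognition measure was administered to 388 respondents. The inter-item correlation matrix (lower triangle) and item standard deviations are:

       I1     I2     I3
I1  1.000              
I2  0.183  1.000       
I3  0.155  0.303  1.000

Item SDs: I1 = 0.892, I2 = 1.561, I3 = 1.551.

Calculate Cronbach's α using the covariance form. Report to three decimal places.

α = 0.449

Σσ²ᵢ = 0.892² + 1.561² + 1.551² = 5.6380
Covariances σ_ij = r_ij · s_i · s_j:
  σ(I1,I2) = 0.183 × 0.892 × 1.561 = 0.2548
  σ(I1,I3) = 0.155 × 0.892 × 1.551 = 0.2144
  σ(I2,I3) = 0.303 × 1.561 × 1.551 = 0.7336
σ²_T = Σσ²ᵢ + 2·Σσ_ij = 5.6380 + 2 × 1.2028 = 8.0436
α = (3/2)·(1 − 5.6380/8.0436) = 0.449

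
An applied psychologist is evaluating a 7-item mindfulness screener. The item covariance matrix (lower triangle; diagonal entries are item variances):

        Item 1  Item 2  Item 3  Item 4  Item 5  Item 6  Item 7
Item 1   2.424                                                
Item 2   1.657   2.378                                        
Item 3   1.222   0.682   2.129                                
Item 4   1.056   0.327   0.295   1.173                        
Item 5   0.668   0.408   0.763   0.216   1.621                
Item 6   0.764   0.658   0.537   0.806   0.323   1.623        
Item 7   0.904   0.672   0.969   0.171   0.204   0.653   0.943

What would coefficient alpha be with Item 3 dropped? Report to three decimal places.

α = 0.781

Remaining items: Item 1, Item 2, Item 4, Item 5, Item 6, Item 7 (k = 6).
Σσᵢ² = 2.424 + 2.378 + 1.173 + 1.621 + 1.623 + 0.943 = 10.162
Var(T) = 10.162 + 2 × 9.487 = 29.136
α (item deleted) = (6/5)·(1 − 10.162/29.136) = 0.781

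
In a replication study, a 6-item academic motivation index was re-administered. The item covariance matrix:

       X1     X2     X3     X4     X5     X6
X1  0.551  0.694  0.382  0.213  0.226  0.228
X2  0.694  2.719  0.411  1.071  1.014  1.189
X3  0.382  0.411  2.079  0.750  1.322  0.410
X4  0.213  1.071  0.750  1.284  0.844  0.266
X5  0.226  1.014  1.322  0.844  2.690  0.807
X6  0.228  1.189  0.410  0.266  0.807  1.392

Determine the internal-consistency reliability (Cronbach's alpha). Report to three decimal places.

α = 0.777

Σσᵢ² = 0.551 + 2.719 + 2.079 + 1.284 + 2.690 + 1.392 = 10.715
Sum of the distinct covariances = 9.827
Var(T) = 10.715 + 2 × 9.827 = 30.369
α = (k/(k−1))·(1 − Σσᵢ²/Var(T)) = (6/5)·(1 − 10.715/30.369) = 0.777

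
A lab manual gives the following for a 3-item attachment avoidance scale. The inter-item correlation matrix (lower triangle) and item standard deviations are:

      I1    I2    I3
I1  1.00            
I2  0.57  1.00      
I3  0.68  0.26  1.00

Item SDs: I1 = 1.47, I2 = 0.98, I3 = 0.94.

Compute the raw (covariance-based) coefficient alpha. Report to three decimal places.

coefficient alpha = 0.750

Σσ²ᵢ = 1.47² + 0.98² + 0.94² = 4.0049
Covariances σ_ij = r_ij · s_i · s_j:
  σ(I1,I2) = 0.57 × 1.47 × 0.98 = 0.8211
  σ(I1,I3) = 0.68 × 1.47 × 0.94 = 0.9396
  σ(I2,I3) = 0.26 × 0.98 × 0.94 = 0.2395
σ²_T = Σσ²ᵢ + 2·Σσ_ij = 4.0049 + 2 × 2.0002 = 8.0053
α = (3/2)·(1 − 4.0049/8.0053) = 0.750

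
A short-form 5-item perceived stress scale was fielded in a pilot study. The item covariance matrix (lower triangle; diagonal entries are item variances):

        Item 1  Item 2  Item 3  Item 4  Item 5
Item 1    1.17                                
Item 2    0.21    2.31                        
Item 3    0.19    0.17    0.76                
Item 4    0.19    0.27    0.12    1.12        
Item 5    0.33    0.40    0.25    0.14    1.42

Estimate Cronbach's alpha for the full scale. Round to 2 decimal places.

Cronbach's alpha = 0.50

ΣVar(i) = 1.17 + 2.31 + 0.76 + 1.12 + 1.42 = 6.78
Sum of the distinct covariances = 2.27
total variance = 6.78 + 2 × 2.27 = 11.32
α = (k/(k−1))·(1 − ΣVar(i)/total variance) = (5/4)·(1 − 6.78/11.32) = 0.50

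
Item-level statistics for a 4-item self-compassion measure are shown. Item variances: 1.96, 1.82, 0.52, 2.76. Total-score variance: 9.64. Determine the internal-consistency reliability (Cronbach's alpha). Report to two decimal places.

sum of item variances = 1.96 + 1.82 + 0.52 + 2.76 = 7.06
α = (k/(k−1))·(1 − sum of item variances/σ²_T) = (4/3)·(1 − 7.06/9.64) = 0.36

α = 0.36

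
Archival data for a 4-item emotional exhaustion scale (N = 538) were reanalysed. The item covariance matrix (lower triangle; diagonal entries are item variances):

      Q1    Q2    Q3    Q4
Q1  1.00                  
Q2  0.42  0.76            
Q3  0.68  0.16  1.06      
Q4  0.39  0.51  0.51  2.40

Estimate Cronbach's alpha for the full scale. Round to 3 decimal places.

α = 0.674

Σσ²ᵢ = 1.00 + 0.76 + 1.06 + 2.40 = 5.22
Sum of off-diagonal covariances = 2.67
σ²_total = 5.22 + 2 × 2.67 = 10.56
α = (k/(k−1))·(1 − Σσ²ᵢ/σ²_total) = (4/3)·(1 − 5.22/10.56) = 0.674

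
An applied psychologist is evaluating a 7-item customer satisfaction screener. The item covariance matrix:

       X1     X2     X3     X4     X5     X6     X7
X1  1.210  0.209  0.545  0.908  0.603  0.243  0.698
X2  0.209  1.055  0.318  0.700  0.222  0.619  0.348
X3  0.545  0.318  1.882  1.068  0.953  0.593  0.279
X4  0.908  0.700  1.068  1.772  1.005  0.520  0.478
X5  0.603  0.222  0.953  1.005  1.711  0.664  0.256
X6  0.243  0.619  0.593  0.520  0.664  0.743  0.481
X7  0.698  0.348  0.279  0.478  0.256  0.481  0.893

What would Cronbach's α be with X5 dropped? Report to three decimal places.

Remaining items: X1, X2, X3, X4, X6, X7 (k = 6).
Σσᵢ² = 1.210 + 1.055 + 1.882 + 1.772 + 0.743 + 0.893 = 7.555
total variance = 7.555 + 2 × 8.007 = 23.569
α (item deleted) = (6/5)·(1 − 7.555/23.569) = 0.815

α = 0.815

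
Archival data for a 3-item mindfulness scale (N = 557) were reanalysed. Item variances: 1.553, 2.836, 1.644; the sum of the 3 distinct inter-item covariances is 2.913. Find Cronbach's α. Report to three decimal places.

Σσ²ᵢ = 1.553 + 2.836 + 1.644 = 6.033
Sum of distinct covariances = 2.913
total variance = Σσ²ᵢ + 2·Σcov = 6.033 + 2 × 2.913 = 11.859
α = (3/2)·(1 − 6.033/11.859) = 0.737

Cronbach's α = 0.737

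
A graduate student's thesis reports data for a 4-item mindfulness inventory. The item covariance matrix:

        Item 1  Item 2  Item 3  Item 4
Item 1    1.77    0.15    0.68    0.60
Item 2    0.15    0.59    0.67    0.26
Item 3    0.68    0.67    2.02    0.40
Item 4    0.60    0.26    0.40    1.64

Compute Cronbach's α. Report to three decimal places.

Σσ²ᵢ = 1.77 + 0.59 + 2.02 + 1.64 = 6.02
Sum of the distinct covariances = 2.76
σ²_total = 6.02 + 2 × 2.76 = 11.54
α = (k/(k−1))·(1 − Σσ²ᵢ/σ²_total) = (4/3)·(1 − 6.02/11.54) = 0.638

Cronbach's α = 0.638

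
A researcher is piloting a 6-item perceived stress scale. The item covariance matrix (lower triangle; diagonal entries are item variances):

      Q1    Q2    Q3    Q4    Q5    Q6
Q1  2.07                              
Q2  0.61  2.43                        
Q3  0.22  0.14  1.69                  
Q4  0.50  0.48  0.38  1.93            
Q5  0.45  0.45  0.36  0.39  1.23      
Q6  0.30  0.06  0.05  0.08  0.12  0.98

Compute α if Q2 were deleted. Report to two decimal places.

Remaining items: Q1, Q3, Q4, Q5, Q6 (k = 5).
sum of item variances = 2.07 + 1.69 + 1.93 + 1.23 + 0.98 = 7.90
σ²_total = 7.90 + 2 × 2.85 = 13.60
α (item deleted) = (5/4)·(1 − 7.90/13.60) = 0.52

α = 0.52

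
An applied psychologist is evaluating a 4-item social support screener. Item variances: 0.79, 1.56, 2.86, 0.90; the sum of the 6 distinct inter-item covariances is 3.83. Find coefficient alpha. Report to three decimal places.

sum of item variances = 0.79 + 1.56 + 2.86 + 0.90 = 6.11
Sum of distinct covariances = 3.83
Var(T) = sum of item variances + 2·Σcov = 6.11 + 2 × 3.83 = 13.77
α = (4/3)·(1 − 6.11/13.77) = 0.742

α = 0.742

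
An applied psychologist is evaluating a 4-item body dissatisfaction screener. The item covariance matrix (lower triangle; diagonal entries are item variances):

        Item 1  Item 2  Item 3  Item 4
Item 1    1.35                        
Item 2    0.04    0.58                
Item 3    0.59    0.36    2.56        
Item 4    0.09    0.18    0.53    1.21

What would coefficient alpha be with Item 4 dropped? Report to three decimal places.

coefficient alpha = 0.459

Remaining items: Item 1, Item 2, Item 3 (k = 3).
Σσ²ᵢ = 1.35 + 0.58 + 2.56 = 4.49
σ²_T = 4.49 + 2 × 0.99 = 6.47
α (item deleted) = (3/2)·(1 − 4.49/6.47) = 0.459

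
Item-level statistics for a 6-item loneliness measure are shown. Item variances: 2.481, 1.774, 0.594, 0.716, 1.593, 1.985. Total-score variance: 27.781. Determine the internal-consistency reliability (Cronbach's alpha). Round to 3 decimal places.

Cronbach's alpha = 0.805

Σσᵢ² = 2.481 + 1.774 + 0.594 + 0.716 + 1.593 + 1.985 = 9.143
α = (k/(k−1))·(1 − Σσᵢ²/σ²_total) = (6/5)·(1 − 9.143/27.781) = 0.805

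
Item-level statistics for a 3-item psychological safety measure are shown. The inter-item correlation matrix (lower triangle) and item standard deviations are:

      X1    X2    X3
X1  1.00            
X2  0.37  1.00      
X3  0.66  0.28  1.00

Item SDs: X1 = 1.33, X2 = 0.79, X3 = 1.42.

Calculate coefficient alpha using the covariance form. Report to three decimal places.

coefficient alpha = 0.704

Σσ²ᵢ = 1.33² + 0.79² + 1.42² = 4.4094
Covariances σ_ij = r_ij · s_i · s_j:
  σ(X1,X2) = 0.37 × 1.33 × 0.79 = 0.3888
  σ(X1,X3) = 0.66 × 1.33 × 1.42 = 1.2465
  σ(X2,X3) = 0.28 × 0.79 × 1.42 = 0.3141
σ²_T = Σσ²ᵢ + 2·Σσ_ij = 4.4094 + 2 × 1.9494 = 8.3082
α = (3/2)·(1 − 4.4094/8.3082) = 0.704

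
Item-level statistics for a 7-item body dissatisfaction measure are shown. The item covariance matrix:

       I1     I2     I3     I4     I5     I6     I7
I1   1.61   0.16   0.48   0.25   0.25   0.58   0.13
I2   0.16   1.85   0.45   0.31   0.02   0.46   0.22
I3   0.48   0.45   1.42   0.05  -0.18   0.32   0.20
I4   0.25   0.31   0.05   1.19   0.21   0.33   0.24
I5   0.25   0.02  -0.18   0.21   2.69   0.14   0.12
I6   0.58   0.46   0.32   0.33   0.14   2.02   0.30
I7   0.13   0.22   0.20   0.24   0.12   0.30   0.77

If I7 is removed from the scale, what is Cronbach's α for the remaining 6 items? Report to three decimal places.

α = 0.498

Remaining items: I1, I2, I3, I4, I5, I6 (k = 6).
ΣVar(i) = 1.61 + 1.85 + 1.42 + 1.19 + 2.69 + 2.02 = 10.78
σ²_T = 10.78 + 2 × 3.83 = 18.44
α (item deleted) = (6/5)·(1 − 10.78/18.44) = 0.498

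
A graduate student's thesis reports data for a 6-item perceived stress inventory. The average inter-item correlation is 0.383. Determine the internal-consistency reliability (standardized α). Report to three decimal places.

Standardized α = k·r̄ / (1 + (k−1)·r̄) = 6 × 0.383 / (1 + 5 × 0.383)
  = 2.2980 / 2.9150 = 0.788

α = 0.788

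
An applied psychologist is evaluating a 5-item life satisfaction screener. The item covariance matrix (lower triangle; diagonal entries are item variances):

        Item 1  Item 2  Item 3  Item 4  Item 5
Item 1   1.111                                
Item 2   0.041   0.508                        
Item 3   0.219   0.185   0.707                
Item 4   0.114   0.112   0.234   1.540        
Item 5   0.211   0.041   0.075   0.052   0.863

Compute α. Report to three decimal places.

α = 0.440

Σσ²ᵢ = 1.111 + 0.508 + 0.707 + 1.540 + 0.863 = 4.729
Sum of the distinct covariances = 1.284
Var(T) = 4.729 + 2 × 1.284 = 7.297
α = (k/(k−1))·(1 − Σσ²ᵢ/Var(T)) = (5/4)·(1 − 4.729/7.297) = 0.440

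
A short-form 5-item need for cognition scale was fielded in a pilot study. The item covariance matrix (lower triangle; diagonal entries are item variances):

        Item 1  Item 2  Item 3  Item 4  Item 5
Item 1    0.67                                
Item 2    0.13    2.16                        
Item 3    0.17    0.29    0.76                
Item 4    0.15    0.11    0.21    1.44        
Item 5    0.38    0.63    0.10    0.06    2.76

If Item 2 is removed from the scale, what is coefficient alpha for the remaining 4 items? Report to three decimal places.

Remaining items: Item 1, Item 3, Item 4, Item 5 (k = 4).
Σσᵢ² = 0.67 + 0.76 + 1.44 + 2.76 = 5.63
σ²_total = 5.63 + 2 × 1.07 = 7.77
α (item deleted) = (4/3)·(1 − 5.63/7.77) = 0.367

coefficient alpha = 0.367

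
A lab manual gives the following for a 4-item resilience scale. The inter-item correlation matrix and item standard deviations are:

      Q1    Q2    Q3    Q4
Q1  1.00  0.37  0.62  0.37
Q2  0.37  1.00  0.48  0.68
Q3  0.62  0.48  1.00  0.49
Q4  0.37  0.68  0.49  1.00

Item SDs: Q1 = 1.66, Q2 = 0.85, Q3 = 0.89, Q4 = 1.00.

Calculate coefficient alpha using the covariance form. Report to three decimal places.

Σσ²ᵢ = 1.66² + 0.85² + 0.89² + 1.00² = 5.2702
Covariances σ_ij = r_ij · s_i · s_j:
  σ(Q1,Q2) = 0.37 × 1.66 × 0.85 = 0.5221
  σ(Q1,Q3) = 0.62 × 1.66 × 0.89 = 0.9160
  σ(Q1,Q4) = 0.37 × 1.66 × 1.00 = 0.6142
  σ(Q2,Q3) = 0.48 × 0.85 × 0.89 = 0.3631
  σ(Q2,Q4) = 0.68 × 0.85 × 1.00 = 0.5780
  σ(Q3,Q4) = 0.49 × 0.89 × 1.00 = 0.4361
σ²_T = Σσ²ᵢ + 2·Σσ_ij = 5.2702 + 2 × 3.4295 = 12.1292
α = (4/3)·(1 − 5.2702/12.1292) = 0.754

α = 0.754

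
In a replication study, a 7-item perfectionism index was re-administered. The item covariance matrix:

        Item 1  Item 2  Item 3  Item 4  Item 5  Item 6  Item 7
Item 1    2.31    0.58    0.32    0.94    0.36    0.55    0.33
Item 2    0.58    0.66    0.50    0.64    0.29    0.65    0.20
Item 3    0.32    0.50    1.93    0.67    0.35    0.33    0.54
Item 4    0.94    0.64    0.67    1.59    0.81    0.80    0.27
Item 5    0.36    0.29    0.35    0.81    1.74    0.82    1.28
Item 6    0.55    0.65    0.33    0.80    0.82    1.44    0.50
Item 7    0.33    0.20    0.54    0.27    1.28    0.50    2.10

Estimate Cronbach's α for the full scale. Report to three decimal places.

α = 0.777

Σσᵢ² = 2.31 + 0.66 + 1.93 + 1.59 + 1.74 + 1.44 + 2.10 = 11.77
Σ_{i<j} σ_ij = 11.73
σ²_T = 11.77 + 2 × 11.73 = 35.23
α = (k/(k−1))·(1 − Σσᵢ²/σ²_T) = (7/6)·(1 − 11.77/35.23) = 0.777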